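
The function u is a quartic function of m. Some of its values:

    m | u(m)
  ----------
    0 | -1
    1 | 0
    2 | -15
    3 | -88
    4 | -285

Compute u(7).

-2640

Write u(m) = am^4 + bm³ + cm² + dm + e; the 5 given values yield a linear system in the 5 coefficients.
Solving, u(m) = -m^4 - m³ + 2m² + m - 1.
Then u(7) = -2640.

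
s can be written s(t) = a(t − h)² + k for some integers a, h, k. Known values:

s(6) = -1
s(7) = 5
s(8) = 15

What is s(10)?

First differences 6, 10; second difference 4 = 2a, so a = 2.
Expanding, the t-coefficient is −2ah = -4h; matching it to the data gives h = 5, and then k = -3.
So s(t) = 2(t − 5)² − 3.
s(10) = 2·5² − 3 = 47.

47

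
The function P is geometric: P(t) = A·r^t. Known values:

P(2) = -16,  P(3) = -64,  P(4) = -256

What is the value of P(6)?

Consecutive ratio: -64/(-16) = 4, and -256/(-64) = 4, so r = 4.
Then A·4^2 = -16 gives A = -1, and P(t) = -1·4^t.
P(6) = -1·4^6 = -4096.

-4096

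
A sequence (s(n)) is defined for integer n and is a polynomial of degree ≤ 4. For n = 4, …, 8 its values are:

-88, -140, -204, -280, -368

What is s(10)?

Write s(n) = an^4 + bn³ + cn² + dn + e; the 5 given values yield a linear system in the 5 coefficients.
Solving, the top 2 coefficients vanish, and s(n) = -6n² + 2n.
Then s(10) = -580.

-580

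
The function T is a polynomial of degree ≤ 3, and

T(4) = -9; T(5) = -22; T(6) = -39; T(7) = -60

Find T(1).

First differences: -13, -17, -21. Second differences: -4, -4.
Level-2 differences are constant, so T has degree 2.
Fitting a degree-2 polynomial gives T(t) = -2t² + 5t + 3.
Then T(1) = 6.

6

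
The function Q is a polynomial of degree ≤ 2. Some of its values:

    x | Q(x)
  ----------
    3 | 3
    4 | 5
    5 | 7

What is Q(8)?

13

First differences: 2, 2.
Level-1 differences are constant, so Q has degree 1.
Fitting a degree-1 polynomial gives Q(x) = 2x - 3.
Then Q(8) = 13.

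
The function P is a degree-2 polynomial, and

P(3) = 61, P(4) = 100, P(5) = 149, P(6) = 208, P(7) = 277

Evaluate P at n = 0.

First differences: 39, 49, 59, 69. Second differences: 10, 10, 10.
Level-2 differences are constant, so P has degree 2.
Fitting a degree-2 polynomial gives P(n) = 5n² + 4n + 4.
Then P(0) = 4.

4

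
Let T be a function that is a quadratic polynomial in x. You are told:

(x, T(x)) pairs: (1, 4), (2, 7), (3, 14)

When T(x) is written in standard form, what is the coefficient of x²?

2

Write T(x) = ax² + bx + c; the 3 given values yield a linear system in the 3 coefficients.
Solving, T(x) = 2x² - 3x + 5.
The coefficient of x² is 2.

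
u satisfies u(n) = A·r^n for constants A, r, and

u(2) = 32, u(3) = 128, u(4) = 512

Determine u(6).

Consecutive ratio: 128/32 = 4, and 512/128 = 4, so r = 4.
Then A·4^2 = 32 gives A = 2, and u(n) = 2·4^n.
u(6) = 2·4^6 = 8192.

8192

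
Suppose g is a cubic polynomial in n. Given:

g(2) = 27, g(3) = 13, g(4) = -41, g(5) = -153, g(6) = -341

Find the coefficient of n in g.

8

First differences: -14, -54, -112, -188. Second differences: -40, -58, -76. Third differences: -18, -18.
Level-3 differences are constant, so g has degree 3.
Fitting a degree-3 polynomial gives g(n) = -3n³ + 7n² + 8n + 7.
The coefficient of n is 8.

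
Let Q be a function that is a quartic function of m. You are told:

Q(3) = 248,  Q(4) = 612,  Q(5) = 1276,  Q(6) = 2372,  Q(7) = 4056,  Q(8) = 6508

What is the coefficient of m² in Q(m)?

5

First differences: 364, 664, 1096, 1684, 2452. Second differences: 300, 432, 588, 768. Third differences: 132, 156, 180. Fourth differences: 24, 24.
Level-4 differences are constant, so Q has degree 4.
Fitting a degree-4 polynomial gives Q(m) = m^4 + 4m³ + 5m² + 6m - 4.
The coefficient of m² is 5.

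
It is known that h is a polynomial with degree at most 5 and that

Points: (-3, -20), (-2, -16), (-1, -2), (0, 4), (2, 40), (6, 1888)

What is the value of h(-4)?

28

Write h(m) = am^5 + bm^4 + cm³ + dm² + em + p; the 6 given values yield a linear system in the 6 coefficients.
Solving, the leading coefficient vanishes, and h(m) = m^4 + 3m³ - 2m² + 2m + 4.
Then h(-4) = 28.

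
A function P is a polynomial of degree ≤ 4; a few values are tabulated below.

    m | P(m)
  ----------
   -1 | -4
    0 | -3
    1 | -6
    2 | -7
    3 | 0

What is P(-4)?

Write P(m) = am^4 + bm³ + cm² + dm + e; the 5 given values yield a linear system in the 5 coefficients.
Solving, the leading coefficient vanishes, and P(m) = m³ - 2m² - 2m - 3.
Then P(-4) = -91.

-91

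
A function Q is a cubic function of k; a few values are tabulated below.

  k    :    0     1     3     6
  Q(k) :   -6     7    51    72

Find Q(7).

Write Q(k) = ak³ + bk² + ck + d; the 4 given values yield a linear system in the 4 coefficients.
Solving, Q(k) = -k³ + 7k² + 7k - 6.
Then Q(7) = 43.

43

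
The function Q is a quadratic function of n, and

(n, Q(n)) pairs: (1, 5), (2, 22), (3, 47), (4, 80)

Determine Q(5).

Write Q(n) = an² + bn + c; the 4 given values yield a linear system in the 3 coefficients.
Solving, Q(n) = 4n² + 5n - 4.
Then Q(5) = 121.

121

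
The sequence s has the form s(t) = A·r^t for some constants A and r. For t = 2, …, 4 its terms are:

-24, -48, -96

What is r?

2

Consecutive ratio: -48/(-24) = 2, and -96/(-48) = 2, so r = 2.
Then A·2^2 = -24 gives A = -6, and s(t) = -6·2^t.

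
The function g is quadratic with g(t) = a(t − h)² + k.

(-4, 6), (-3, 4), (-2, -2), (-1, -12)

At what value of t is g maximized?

-4

First differences -2, -6, -10; second difference -4 = 2a, so a = -2.
Expanding, the t-coefficient is −2ah = 4h; matching it to the data gives h = -4, and then k = 6.
So g(t) = -2(t + 4)² + 6.
Hence h = -4.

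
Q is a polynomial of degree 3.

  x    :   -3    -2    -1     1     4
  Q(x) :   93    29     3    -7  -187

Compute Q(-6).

693

Write Q(x) = ax³ + bx² + cx + d; the 5 given values yield a linear system in the 4 coefficients.
Solving, Q(x) = -3x³ + x² - 2x - 3.
Then Q(-6) = 693.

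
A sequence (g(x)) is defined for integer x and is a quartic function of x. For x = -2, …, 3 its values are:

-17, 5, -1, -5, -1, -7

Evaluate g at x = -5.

First differences: 22, -6, -4, 4, -6. Second differences: -28, 2, 8, -10. Third differences: 30, 6, -18. Fourth differences: -24, -24.
Level-4 differences are constant, so g has degree 4.
Fitting a degree-4 polynomial gives g(x) = -x^4 + 3x³ + 2x² - 8x - 1.
Then g(-5) = -911.

-911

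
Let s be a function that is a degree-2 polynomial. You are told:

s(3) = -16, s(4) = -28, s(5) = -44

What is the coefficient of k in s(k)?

2

Write s(k) = ak² + bk + c; the 3 given values yield a linear system in the 3 coefficients.
Solving, s(k) = -2k² + 2k - 4.
The coefficient of k is 2.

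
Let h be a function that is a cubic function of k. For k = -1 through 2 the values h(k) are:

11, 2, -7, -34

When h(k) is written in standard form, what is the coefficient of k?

-6

Write h(k) = ak³ + bk² + ck + d; the 4 given values yield a linear system in the 4 coefficients.
Solving, h(k) = -3k³ - 6k + 2.
The coefficient of k is -6.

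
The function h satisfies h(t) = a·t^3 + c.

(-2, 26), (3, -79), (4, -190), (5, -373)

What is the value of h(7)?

-1027

From h(-2) = 26 and h(3) = -79: -8a + c = 26 and 27a + c = -79.
Subtracting: 35a = -105, so a = -3; then c = 26 − (-3)·(-8) = 2.
So h(t) = -3t³ + 2, and h(7) = -1027.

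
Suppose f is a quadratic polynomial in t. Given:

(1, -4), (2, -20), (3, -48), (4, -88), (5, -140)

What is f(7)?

-280

Write f(t) = at² + bt + c; the 5 given values yield a linear system in the 3 coefficients.
Solving, f(t) = -6t² + 2t.
Then f(7) = -280.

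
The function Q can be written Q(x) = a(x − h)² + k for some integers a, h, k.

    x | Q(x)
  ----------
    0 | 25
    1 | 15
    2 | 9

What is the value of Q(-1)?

First differences -10, -6; second difference 4 = 2a, so a = 2.
Expanding, the x-coefficient is −2ah = -4h; matching it to the data gives h = 3, and then k = 7.
So Q(x) = 2(x − 3)² + 7.
Q(-1) = 2·(-4)² + 7 = 39.

39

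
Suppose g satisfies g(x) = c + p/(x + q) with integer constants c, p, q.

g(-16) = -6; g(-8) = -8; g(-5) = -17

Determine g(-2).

(g(x) − c)(x + q) = p for each data point; the three points give a linear system in c and q, then p follows.
Solving: c = -5, q = 4, p = 12, so g(x) = -5 + 12/(x + 4).
Then g(-2) = -5 + 12/2 = 1.

1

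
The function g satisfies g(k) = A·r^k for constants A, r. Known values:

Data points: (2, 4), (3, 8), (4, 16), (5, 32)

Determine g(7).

Consecutive ratio: 8/4 = 2, and 16/8 = 2, so r = 2.
Then A·2^2 = 4 gives A = 1, and g(k) = 1·2^k.
g(7) = 1·2^7 = 128.

128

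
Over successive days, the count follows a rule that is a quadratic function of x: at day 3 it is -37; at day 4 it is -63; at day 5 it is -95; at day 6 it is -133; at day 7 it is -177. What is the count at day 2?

-17

Write the value at x as T(x).
First differences: -26, -32, -38, -44. Second differences: -6, -6, -6.
Level-2 differences are constant, so T has degree 2.
Fitting a degree-2 polynomial gives T(x) = -3x² - 5x + 5.
Then T(2) = -17.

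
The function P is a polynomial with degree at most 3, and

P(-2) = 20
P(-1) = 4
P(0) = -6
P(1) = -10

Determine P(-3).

42

First differences: -16, -10, -4. Second differences: 6, 6.
Level-2 differences are constant, so P has degree 2.
Fitting a degree-2 polynomial gives P(n) = 3n² - 7n - 6.
Then P(-3) = 42.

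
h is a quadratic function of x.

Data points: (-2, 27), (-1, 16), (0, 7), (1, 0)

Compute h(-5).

First differences: -11, -9, -7. Second differences: 2, 2.
Level-2 differences are constant, so h has degree 2.
Fitting a degree-2 polynomial gives h(x) = x² - 8x + 7.
Then h(-5) = 72.

72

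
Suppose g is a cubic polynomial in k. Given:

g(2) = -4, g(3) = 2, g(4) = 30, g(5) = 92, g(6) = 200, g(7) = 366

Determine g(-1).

-10

First differences: 6, 28, 62, 108, 166. Second differences: 22, 34, 46, 58. Third differences: 12, 12, 12.
Level-3 differences are constant, so g has degree 3.
Fitting a degree-3 polynomial gives g(k) = 2k³ - 7k² + 3k + 2.
Then g(-1) = -10.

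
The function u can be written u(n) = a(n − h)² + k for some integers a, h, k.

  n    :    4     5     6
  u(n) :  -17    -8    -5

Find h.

6

First differences 9, 3; second difference -6 = 2a, so a = -3.
Expanding, the n-coefficient is −2ah = 6h; matching it to the data gives h = 6, and then k = -5.
So u(n) = -3(n − 6)² − 5.
Hence h = 6.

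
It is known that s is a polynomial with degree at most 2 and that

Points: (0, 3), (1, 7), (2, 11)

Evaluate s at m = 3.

Write s(m) = am² + bm + c; the 3 given values yield a linear system in the 3 coefficients.
Solving, the leading coefficient vanishes, and s(m) = 4m + 3.
Then s(3) = 15.

15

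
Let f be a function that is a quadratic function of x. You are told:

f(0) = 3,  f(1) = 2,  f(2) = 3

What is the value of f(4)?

Write f(x) = ax² + bx + c; the 3 given values yield a linear system in the 3 coefficients.
Solving, f(x) = x² - 2x + 3.
Then f(4) = 11.

11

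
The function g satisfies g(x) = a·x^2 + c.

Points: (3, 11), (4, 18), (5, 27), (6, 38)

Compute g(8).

From g(3) = 11 and g(4) = 18: 9a + c = 11 and 16a + c = 18.
Subtracting: 7a = 7, so a = 1; then c = 11 − 1·9 = 2.
So g(x) = 1x² + 2, and g(8) = 66.

66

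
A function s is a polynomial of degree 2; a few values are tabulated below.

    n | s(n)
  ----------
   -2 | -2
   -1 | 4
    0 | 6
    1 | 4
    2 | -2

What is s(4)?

First differences: 6, 2, -2, -6. Second differences: -4, -4, -4.
Level-2 differences are constant, so s has degree 2.
Fitting a degree-2 polynomial gives s(n) = -2n² + 6.
Then s(4) = -26.

-26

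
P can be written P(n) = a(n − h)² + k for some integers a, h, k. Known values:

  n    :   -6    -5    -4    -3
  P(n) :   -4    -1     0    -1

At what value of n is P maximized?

-4

First differences 3, 1, -1; second difference -2 = 2a, so a = -1.
Expanding, the n-coefficient is −2ah = 2h; matching it to the data gives h = -4, and then k = 0.
So P(n) = -1(n + 4)² + 0.
Hence h = -4.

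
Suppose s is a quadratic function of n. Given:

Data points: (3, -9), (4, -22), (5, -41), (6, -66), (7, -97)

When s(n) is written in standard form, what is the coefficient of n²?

Write s(n) = an² + bn + c; the 5 given values yield a linear system in the 3 coefficients.
Solving, s(n) = -3n² + 8n - 6.
The coefficient of n² is -3.

-3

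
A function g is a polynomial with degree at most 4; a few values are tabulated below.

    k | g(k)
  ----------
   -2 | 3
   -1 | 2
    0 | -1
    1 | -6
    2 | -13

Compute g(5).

-46

Write g(k) = ak^4 + bk³ + ck² + dk + e; the 5 given values yield a linear system in the 5 coefficients.
Solving, the top 2 coefficients vanish, and g(k) = -k² - 4k - 1.
Then g(5) = -46.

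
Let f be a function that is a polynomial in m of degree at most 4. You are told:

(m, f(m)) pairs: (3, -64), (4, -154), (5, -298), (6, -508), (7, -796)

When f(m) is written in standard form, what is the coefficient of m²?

-3

First differences: -90, -144, -210, -288. Second differences: -54, -66, -78. Third differences: -12, -12.
Level-3 differences are constant, so f has degree 3.
Fitting a degree-3 polynomial gives f(m) = -2m³ - 3m² + 5m + 2.
The coefficient of m² is -3.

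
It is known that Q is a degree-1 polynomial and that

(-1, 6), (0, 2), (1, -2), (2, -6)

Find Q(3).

-10

First differences: -4, -4, -4.
Level-1 differences are constant, so Q has degree 1.
Fitting a degree-1 polynomial gives Q(t) = -4t + 2.
Then Q(3) = -10.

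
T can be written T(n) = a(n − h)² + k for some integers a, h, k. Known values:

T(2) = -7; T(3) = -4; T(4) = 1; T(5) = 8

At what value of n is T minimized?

1

First differences 3, 5, 7; second difference 2 = 2a, so a = 1.
Expanding, the n-coefficient is −2ah = -2h; matching it to the data gives h = 1, and then k = -8.
So T(n) = 1(n − 1)² − 8.
Hence h = 1.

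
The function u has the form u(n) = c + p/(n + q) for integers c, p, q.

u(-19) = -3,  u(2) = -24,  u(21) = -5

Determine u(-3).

(u(n) − c)(n + q) = p for each data point; the three points give a linear system in c and q, then p follows.
Solving: c = -4, q = -1, p = -20, so u(n) = -4 − 20/(n − 1).
Then u(-3) = -4 − 20/(-4) = 1.

1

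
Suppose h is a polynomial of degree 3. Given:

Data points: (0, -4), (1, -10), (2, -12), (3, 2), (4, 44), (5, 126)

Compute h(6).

Write h(x) = ax³ + bx² + cx + d; the 6 given values yield a linear system in the 4 coefficients.
Solving, h(x) = 2x³ - 4x² - 4x - 4.
Then h(6) = 260.

260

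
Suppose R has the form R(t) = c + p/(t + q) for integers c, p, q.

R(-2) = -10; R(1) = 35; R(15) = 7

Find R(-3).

-5

(R(t) − c)(t + q) = p for each data point; the three points give a linear system in c and q, then p follows.
Solving: c = 5, q = 0, p = 30, so R(t) = 5 + 30/(t + 0).
Then R(-3) = 5 + 30/(-3) = -5.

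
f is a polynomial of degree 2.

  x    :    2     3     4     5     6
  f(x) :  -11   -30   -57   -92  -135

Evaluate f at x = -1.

First differences: -19, -27, -35, -43. Second differences: -8, -8, -8.
Level-2 differences are constant, so f has degree 2.
Fitting a degree-2 polynomial gives f(x) = -4x² + x + 3.
Then f(-1) = -2.

-2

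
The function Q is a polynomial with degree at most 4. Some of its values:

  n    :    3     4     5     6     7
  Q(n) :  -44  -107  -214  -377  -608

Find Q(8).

First differences: -63, -107, -163, -231. Second differences: -44, -56, -68. Third differences: -12, -12.
Level-3 differences are constant, so Q has degree 3.
Fitting a degree-3 polynomial gives Q(n) = -2n³ + 2n² - 3n + 1.
Then Q(8) = -919.

-919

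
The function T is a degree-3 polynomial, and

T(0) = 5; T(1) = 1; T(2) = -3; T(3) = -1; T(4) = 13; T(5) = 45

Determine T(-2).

Write T(k) = ak³ + bk² + ck + d; the 6 given values yield a linear system in the 4 coefficients.
Solving, T(k) = k³ - 3k² - 2k + 5.
Then T(-2) = -11.

-11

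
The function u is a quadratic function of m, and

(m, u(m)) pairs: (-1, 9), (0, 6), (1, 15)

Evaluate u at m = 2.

Write u(m) = am² + bm + c; the 3 given values yield a linear system in the 3 coefficients.
Solving, u(m) = 6m² + 3m + 6.
Then u(2) = 36.

36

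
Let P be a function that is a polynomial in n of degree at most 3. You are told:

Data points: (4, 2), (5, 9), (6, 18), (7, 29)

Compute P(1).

Write P(n) = an³ + bn² + cn + d; the 4 given values yield a linear system in the 4 coefficients.
Solving, the leading coefficient vanishes, and P(n) = n² - 2n - 6.
Then P(1) = -7.

-7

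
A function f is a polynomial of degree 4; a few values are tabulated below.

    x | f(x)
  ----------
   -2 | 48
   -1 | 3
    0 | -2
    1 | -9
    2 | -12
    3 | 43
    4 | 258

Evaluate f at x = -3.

First differences: -45, -5, -7, -3, 55, 215. Second differences: 40, -2, 4, 58, 160. Third differences: -42, 6, 54, 102. Fourth differences: 48, 48, 48.
Level-4 differences are constant, so f has degree 4.
Fitting a degree-4 polynomial gives f(x) = 2x^4 - 3x³ - 3x² - 3x - 2.
Then f(-3) = 223.

223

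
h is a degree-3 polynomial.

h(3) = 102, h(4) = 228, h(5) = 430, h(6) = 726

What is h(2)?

Write h(n) = an³ + bn² + cn + d; the 4 given values yield a linear system in the 4 coefficients.
Solving, h(n) = 3n³ + 2n² + n.
Then h(2) = 34.

34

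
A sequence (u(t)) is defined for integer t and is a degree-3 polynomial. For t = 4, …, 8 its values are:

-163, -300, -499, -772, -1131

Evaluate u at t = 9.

First differences: -137, -199, -273, -359. Second differences: -62, -74, -86. Third differences: -12, -12.
Level-3 differences are constant, so u has degree 3.
Fitting a degree-3 polynomial gives u(t) = -2t³ - t² - 6t + 5.
Then u(9) = -1588.

-1588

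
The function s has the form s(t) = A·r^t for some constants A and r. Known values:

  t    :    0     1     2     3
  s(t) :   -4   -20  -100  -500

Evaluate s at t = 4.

-2500

Consecutive ratio: -20/(-4) = 5, and -100/(-20) = 5, so r = 5.
Then A·5^0 = -4 gives A = -4, and s(t) = -4·5^t.
s(4) = -4·5^4 = -2500.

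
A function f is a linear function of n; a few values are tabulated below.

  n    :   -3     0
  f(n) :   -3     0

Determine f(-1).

-1

Write f(n) = an + b; the 2 given values yield a linear system in the 2 coefficients.
Solving, f(n) = n.
Then f(-1) = -1.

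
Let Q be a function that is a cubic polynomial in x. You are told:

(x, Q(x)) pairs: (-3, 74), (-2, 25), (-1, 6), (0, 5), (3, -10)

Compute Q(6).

Write Q(x) = ax³ + bx² + cx + d; the 5 given values yield a linear system in the 4 coefficients.
Solving, Q(x) = -2x³ + 3x² + 4x + 5.
Then Q(6) = -295.

-295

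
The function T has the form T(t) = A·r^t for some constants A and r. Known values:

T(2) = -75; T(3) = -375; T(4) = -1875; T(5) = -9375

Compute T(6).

Consecutive ratio: -375/(-75) = 5, and -1875/(-375) = 5, so r = 5.
Then A·5^2 = -75 gives A = -3, and T(t) = -3·5^t.
T(6) = -3·5^6 = -46875.

-46875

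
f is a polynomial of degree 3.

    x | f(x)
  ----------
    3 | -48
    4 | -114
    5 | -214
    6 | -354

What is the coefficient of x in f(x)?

Write f(x) = ax³ + bx² + cx + d; the 4 given values yield a linear system in the 4 coefficients.
Solving, f(x) = -x³ - 5x² + 6x + 6.
The coefficient of x is 6.

6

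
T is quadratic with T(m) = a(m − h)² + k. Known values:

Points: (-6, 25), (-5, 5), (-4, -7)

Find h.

First differences -20, -12; second difference 8 = 2a, so a = 4.
Expanding, the m-coefficient is −2ah = -8h; matching it to the data gives h = -3, and then k = -11.
So T(m) = 4(m + 3)² − 11.
Hence h = -3.

-3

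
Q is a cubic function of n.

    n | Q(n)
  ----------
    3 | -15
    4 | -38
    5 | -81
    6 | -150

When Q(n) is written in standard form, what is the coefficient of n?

Write Q(n) = an³ + bn² + cn + d; the 4 given values yield a linear system in the 4 coefficients.
Solving, Q(n) = -n³ + 2n² - 6.
The coefficient of n is 0.

0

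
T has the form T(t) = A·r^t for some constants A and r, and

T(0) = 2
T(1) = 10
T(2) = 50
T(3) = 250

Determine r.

5

Consecutive ratio: 10/2 = 5, and 50/10 = 5, so r = 5.
Then A·5^0 = 2 gives A = 2, and T(t) = 2·5^t.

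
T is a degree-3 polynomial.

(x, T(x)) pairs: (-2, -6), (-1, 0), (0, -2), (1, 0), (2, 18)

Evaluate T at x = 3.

Write T(x) = ax³ + bx² + cx + d; the 5 given values yield a linear system in the 4 coefficients.
Solving, T(x) = 2x³ + 2x² - 2x - 2.
Then T(3) = 64.

64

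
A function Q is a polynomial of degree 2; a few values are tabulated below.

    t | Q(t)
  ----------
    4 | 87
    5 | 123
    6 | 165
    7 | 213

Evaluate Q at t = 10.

393

First differences: 36, 42, 48. Second differences: 6, 6.
Level-2 differences are constant, so Q has degree 2.
Fitting a degree-2 polynomial gives Q(t) = 3t² + 9t + 3.
Then Q(10) = 393.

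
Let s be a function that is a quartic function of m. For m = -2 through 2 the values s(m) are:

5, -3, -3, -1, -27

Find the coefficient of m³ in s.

Write s(m) = am^4 + bm³ + cm² + dm + e; the 5 given values yield a linear system in the 5 coefficients.
Solving, s(m) = -m^4 - 3m³ + 2m² + 4m - 3.
The coefficient of m³ is -3.

-3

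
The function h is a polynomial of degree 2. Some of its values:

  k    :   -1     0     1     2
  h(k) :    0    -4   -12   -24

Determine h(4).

First differences: -4, -8, -12. Second differences: -4, -4.
Level-2 differences are constant, so h has degree 2.
Fitting a degree-2 polynomial gives h(k) = -2k² - 6k - 4.
Then h(4) = -60.

-60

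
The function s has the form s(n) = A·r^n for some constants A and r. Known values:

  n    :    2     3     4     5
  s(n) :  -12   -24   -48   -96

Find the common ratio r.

2

Consecutive ratio: -24/(-12) = 2, and -48/(-24) = 2, so r = 2.
Then A·2^2 = -12 gives A = -3, and s(n) = -3·2^n.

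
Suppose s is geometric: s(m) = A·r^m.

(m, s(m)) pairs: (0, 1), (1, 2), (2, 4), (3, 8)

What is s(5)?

32

Consecutive ratio: 2/1 = 2, and 4/2 = 2, so r = 2.
Then A·2^0 = 1 gives A = 1, and s(m) = 1·2^m.
s(5) = 1·2^5 = 32.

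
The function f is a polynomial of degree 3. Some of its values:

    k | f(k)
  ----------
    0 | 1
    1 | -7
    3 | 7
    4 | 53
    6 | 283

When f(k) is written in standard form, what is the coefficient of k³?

Write f(k) = ak³ + bk² + ck + d; the 5 given values yield a linear system in the 4 coefficients.
Solving, f(k) = 2k³ - 3k² - 7k + 1.
The coefficient of k³ is 2.

2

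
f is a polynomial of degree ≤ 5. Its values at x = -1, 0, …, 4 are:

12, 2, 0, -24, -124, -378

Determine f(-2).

36

First differences: -10, -2, -24, -100, -254. Second differences: 8, -22, -76, -154. Third differences: -30, -54, -78. Fourth differences: -24, -24.
Level-4 differences are constant, so f has degree 4.
Fitting a degree-4 polynomial gives f(x) = -x^4 - 3x³ + 5x² - 3x + 2.
Then f(-2) = 36.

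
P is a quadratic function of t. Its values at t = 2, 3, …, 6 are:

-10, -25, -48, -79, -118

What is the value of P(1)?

Write P(t) = at² + bt + c; the 5 given values yield a linear system in the 3 coefficients.
Solving, P(t) = -4t² + 5t - 4.
Then P(1) = -3.

-3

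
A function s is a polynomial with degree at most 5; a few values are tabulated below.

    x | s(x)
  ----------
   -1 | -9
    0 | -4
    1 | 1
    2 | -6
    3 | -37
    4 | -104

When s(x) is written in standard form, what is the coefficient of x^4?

First differences: 5, 5, -7, -31, -67. Second differences: 0, -12, -24, -36. Third differences: -12, -12, -12.
Level-3 differences are constant, so s has degree 3.
Fitting a degree-3 polynomial gives s(x) = -2x³ + 7x - 4.
The coefficient of x^4 is 0.

0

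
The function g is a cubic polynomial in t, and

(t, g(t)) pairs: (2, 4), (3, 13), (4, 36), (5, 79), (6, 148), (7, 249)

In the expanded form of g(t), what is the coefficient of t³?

1

First differences: 9, 23, 43, 69, 101. Second differences: 14, 20, 26, 32. Third differences: 6, 6, 6.
Level-3 differences are constant, so g has degree 3.
Fitting a degree-3 polynomial gives g(t) = t³ - 2t² + 4.
The coefficient of t³ is 1.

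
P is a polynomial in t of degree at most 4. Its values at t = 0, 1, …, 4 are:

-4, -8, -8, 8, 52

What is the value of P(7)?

472

First differences: -4, 0, 16, 44. Second differences: 4, 16, 28. Third differences: 12, 12.
Level-3 differences are constant, so P has degree 3.
Fitting a degree-3 polynomial gives P(t) = 2t³ - 4t² - 2t - 4.
Then P(7) = 472.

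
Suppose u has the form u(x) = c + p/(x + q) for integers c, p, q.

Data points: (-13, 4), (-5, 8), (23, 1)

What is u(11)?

0

(u(x) − c)(x + q) = p for each data point; the three points give a linear system in c and q, then p follows.
Solving: c = 2, q = 1, p = -24, so u(x) = 2 − 24/(x + 1).
Then u(11) = 2 − 24/12 = 0.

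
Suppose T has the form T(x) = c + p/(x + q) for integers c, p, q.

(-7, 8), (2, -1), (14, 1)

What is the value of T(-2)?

(T(x) − c)(x + q) = p for each data point; the three points give a linear system in c and q, then p follows.
Solving: c = 2, q = 4, p = -18, so T(x) = 2 − 18/(x + 4).
Then T(-2) = 2 − 18/2 = -7.

-7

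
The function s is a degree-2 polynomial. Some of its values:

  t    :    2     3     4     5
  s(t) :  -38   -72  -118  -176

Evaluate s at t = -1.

-8

Write s(t) = at² + bt + c; the 4 given values yield a linear system in the 3 coefficients.
Solving, s(t) = -6t² - 4t - 6.
Then s(-1) = -8.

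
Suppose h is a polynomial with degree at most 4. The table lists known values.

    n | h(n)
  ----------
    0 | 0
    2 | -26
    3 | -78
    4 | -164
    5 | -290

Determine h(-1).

Write h(n) = an^4 + bn³ + cn² + dn + e; the 5 given values yield a linear system in the 5 coefficients.
Solving, the leading coefficient vanishes, and h(n) = -n³ - 8n² + 7n.
Then h(-1) = -14.

-14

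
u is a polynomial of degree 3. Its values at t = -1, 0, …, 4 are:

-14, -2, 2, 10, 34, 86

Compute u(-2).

-46

First differences: 12, 4, 8, 24, 52. Second differences: -8, 4, 16, 28. Third differences: 12, 12, 12.
Level-3 differences are constant, so u has degree 3.
Fitting a degree-3 polynomial gives u(t) = 2t³ - 4t² + 6t - 2.
Then u(-2) = -46.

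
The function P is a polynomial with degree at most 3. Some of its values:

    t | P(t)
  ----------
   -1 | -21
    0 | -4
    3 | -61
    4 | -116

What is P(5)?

Write P(t) = at³ + bt² + ct + d; the 4 given values yield a linear system in the 4 coefficients.
Solving, the leading coefficient vanishes, and P(t) = -9t² + 8t - 4.
Then P(5) = -189.

-189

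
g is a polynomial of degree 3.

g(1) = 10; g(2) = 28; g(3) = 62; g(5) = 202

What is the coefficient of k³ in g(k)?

1

Write g(k) = ak³ + bk² + ck + d; the 4 given values yield a linear system in the 4 coefficients.
Solving, g(k) = k³ + 2k² + 5k + 2.
The coefficient of k³ is 1.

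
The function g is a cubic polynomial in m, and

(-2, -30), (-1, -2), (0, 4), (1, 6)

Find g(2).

Write g(m) = am³ + bm² + cm + d; the 4 given values yield a linear system in the 4 coefficients.
Solving, g(m) = 3m³ - 2m² + m + 4.
Then g(2) = 22.

22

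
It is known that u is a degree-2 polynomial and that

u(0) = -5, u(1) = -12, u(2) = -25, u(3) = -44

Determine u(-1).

Write u(t) = at² + bt + c; the 4 given values yield a linear system in the 3 coefficients.
Solving, u(t) = -3t² - 4t - 5.
Then u(-1) = -4.

-4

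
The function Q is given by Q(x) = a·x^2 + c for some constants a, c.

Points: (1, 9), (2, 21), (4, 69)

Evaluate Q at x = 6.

149

From Q(1) = 9 and Q(2) = 21: 1a + c = 9 and 4a + c = 21.
Subtracting: 3a = 12, so a = 4; then c = 9 − 4·1 = 5.
So Q(x) = 4x² + 5, and Q(6) = 149.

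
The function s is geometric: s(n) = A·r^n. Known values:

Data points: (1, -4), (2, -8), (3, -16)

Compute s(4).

Consecutive ratio: -8/(-4) = 2, and -16/(-8) = 2, so r = 2.
Then A·2^1 = -4 gives A = -2, and s(n) = -2·2^n.
s(4) = -2·2^4 = -32.

-32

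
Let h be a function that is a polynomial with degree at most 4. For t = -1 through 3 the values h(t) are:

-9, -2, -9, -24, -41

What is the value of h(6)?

First differences: 7, -7, -15, -17. Second differences: -14, -8, -2. Third differences: 6, 6.
Level-3 differences are constant, so h has degree 3.
Fitting a degree-3 polynomial gives h(t) = t³ - 7t² - t - 2.
Then h(6) = -44.

-44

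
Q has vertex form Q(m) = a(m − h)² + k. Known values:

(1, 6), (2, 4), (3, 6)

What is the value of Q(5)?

First differences -2, 2; second difference 4 = 2a, so a = 2.
Expanding, the m-coefficient is −2ah = -4h; matching it to the data gives h = 2, and then k = 4.
So Q(m) = 2(m − 2)² + 4.
Q(5) = 2·3² + 4 = 22.

22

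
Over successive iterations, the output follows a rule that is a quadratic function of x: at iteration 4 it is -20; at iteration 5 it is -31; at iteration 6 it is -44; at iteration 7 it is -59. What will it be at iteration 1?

Write the value at x as T(x).
First differences: -11, -13, -15. Second differences: -2, -2.
Level-2 differences are constant, so T has degree 2.
Fitting a degree-2 polynomial gives T(x) = -x² - 2x + 4.
Then T(1) = 1.

1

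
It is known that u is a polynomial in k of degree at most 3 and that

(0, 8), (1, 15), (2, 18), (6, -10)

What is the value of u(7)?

Write u(k) = ak³ + bk² + ck + d; the 4 given values yield a linear system in the 4 coefficients.
Solving, the leading coefficient vanishes, and u(k) = -2k² + 9k + 8.
Then u(7) = -27.

-27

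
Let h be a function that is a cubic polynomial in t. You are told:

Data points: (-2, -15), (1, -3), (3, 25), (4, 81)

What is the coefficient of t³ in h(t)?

2

Write h(t) = at³ + bt² + ct + d; the 4 given values yield a linear system in the 4 coefficients.
Solving, h(t) = 2t³ - 2t² - 4t + 1.
The coefficient of t³ is 2.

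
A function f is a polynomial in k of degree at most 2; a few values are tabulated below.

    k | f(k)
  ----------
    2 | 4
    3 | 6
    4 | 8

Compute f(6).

Write f(k) = ak² + bk + c; the 3 given values yield a linear system in the 3 coefficients.
Solving, the leading coefficient vanishes, and f(k) = 2k.
Then f(6) = 12.

12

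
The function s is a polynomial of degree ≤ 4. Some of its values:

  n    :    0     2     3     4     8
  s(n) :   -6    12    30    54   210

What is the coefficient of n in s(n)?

3

Write s(n) = an^4 + bn³ + cn² + dn + e; the 5 given values yield a linear system in the 5 coefficients.
Solving, the top 2 coefficients vanish, and s(n) = 3n² + 3n - 6.
The coefficient of n is 3.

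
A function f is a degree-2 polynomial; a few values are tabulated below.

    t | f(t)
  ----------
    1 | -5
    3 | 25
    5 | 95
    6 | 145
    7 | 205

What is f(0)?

-5

Write f(t) = at² + bt + c; the 5 given values yield a linear system in the 3 coefficients.
Solving, f(t) = 5t² - 5t - 5.
The constant term is f(0) = -5.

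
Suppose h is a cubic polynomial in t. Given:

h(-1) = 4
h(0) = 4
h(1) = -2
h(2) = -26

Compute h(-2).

10

Write h(t) = at³ + bt² + ct + d; the 4 given values yield a linear system in the 4 coefficients.
Solving, h(t) = -2t³ - 3t² - t + 4.
Then h(-2) = 10.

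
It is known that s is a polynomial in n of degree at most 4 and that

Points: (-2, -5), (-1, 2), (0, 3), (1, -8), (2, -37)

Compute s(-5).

-2

First differences: 7, 1, -11, -29. Second differences: -6, -12, -18. Third differences: -6, -6.
Level-3 differences are constant, so s has degree 3.
Fitting a degree-3 polynomial gives s(n) = -n³ - 6n² - 4n + 3.
Then s(-5) = -2.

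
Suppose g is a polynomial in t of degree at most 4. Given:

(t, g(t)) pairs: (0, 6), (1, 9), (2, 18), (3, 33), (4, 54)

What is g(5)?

81

First differences: 3, 9, 15, 21. Second differences: 6, 6, 6.
Level-2 differences are constant, so g has degree 2.
Fitting a degree-2 polynomial gives g(t) = 3t² + 6.
Then g(5) = 81.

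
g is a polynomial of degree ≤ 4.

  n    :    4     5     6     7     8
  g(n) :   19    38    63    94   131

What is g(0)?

3

First differences: 19, 25, 31, 37. Second differences: 6, 6, 6.
Level-2 differences are constant, so g has degree 2.
Fitting a degree-2 polynomial gives g(n) = 3n² - 8n + 3.
The constant term is g(0) = 3.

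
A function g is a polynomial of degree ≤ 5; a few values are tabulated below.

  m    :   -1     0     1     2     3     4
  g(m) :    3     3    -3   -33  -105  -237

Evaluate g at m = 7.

First differences: 0, -6, -30, -72, -132. Second differences: -6, -24, -42, -60. Third differences: -18, -18, -18.
Level-3 differences are constant, so g has degree 3.
Fitting a degree-3 polynomial gives g(m) = -3m³ - 3m² + 3.
Then g(7) = -1173.

-1173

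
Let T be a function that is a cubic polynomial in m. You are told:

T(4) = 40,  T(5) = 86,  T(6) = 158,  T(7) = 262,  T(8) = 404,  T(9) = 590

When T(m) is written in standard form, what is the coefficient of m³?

First differences: 46, 72, 104, 142, 186. Second differences: 26, 32, 38, 44. Third differences: 6, 6, 6.
Level-3 differences are constant, so T has degree 3.
Fitting a degree-3 polynomial gives T(m) = m³ - 2m² + 3m - 4.
The coefficient of m³ is 1.

1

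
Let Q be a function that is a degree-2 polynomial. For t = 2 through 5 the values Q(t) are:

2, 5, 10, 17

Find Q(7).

37

First differences: 3, 5, 7. Second differences: 2, 2.
Level-2 differences are constant, so Q has degree 2.
Fitting a degree-2 polynomial gives Q(t) = t² - 2t + 2.
Then Q(7) = 37.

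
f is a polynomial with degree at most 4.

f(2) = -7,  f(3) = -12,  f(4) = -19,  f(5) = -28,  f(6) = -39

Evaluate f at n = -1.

First differences: -5, -7, -9, -11. Second differences: -2, -2, -2.
Level-2 differences are constant, so f has degree 2.
Fitting a degree-2 polynomial gives f(n) = -n² - 3.
Then f(-1) = -4.

-4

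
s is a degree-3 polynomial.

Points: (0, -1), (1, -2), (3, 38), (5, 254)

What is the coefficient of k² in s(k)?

-5

Write s(k) = ak³ + bk² + ck + d; the 4 given values yield a linear system in the 4 coefficients.
Solving, s(k) = 3k³ - 5k² + k - 1.
The coefficient of k² is -5.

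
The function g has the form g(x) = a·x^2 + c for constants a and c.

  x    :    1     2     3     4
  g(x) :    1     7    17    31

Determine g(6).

71

From g(1) = 1 and g(2) = 7: 1a + c = 1 and 4a + c = 7.
Subtracting: 3a = 6, so a = 2; then c = 1 − 2·1 = -1.
So g(x) = 2x² − 1, and g(6) = 71.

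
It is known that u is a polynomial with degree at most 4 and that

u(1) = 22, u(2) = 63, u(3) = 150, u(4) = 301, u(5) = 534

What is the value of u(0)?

9

First differences: 41, 87, 151, 233. Second differences: 46, 64, 82. Third differences: 18, 18.
Level-3 differences are constant, so u has degree 3.
Fitting a degree-3 polynomial gives u(k) = 3k³ + 5k² + 5k + 9.
Then u(0) = 9.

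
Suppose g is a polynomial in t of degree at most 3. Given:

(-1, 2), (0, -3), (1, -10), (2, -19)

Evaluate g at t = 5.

-58

First differences: -5, -7, -9. Second differences: -2, -2.
Level-2 differences are constant, so g has degree 2.
Fitting a degree-2 polynomial gives g(t) = -t² - 6t - 3.
Then g(5) = -58.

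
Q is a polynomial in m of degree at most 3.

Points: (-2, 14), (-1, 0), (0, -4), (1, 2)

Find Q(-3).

First differences: -14, -4, 6. Second differences: 10, 10.
Level-2 differences are constant, so Q has degree 2.
Fitting a degree-2 polynomial gives Q(m) = 5m² + m - 4.
Then Q(-3) = 38.

38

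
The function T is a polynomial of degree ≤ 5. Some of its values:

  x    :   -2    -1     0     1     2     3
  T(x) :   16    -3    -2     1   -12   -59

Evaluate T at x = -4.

186

First differences: -19, 1, 3, -13, -47. Second differences: 20, 2, -16, -34. Third differences: -18, -18, -18.
Level-3 differences are constant, so T has degree 3.
Fitting a degree-3 polynomial gives T(x) = -3x³ + x² + 5x - 2.
Then T(-4) = 186.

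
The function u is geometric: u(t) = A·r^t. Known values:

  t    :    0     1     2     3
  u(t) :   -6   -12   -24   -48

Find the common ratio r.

2

Consecutive ratio: -12/(-6) = 2, and -24/(-12) = 2, so r = 2.
Then A·2^0 = -6 gives A = -6, and u(t) = -6·2^t.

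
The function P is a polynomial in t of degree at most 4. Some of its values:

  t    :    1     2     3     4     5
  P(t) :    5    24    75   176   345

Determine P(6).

First differences: 19, 51, 101, 169. Second differences: 32, 50, 68. Third differences: 18, 18.
Level-3 differences are constant, so P has degree 3.
Extending the table by one column gives the next first difference 255, so P(6) = 345 + 255 = 600.

600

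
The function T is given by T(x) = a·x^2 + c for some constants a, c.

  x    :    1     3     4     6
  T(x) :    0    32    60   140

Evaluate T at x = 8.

From T(1) = 0 and T(3) = 32: 1a + c = 0 and 9a + c = 32.
Subtracting: 8a = 32, so a = 4; then c = 0 − 4·1 = -4.
So T(x) = 4x² − 4, and T(8) = 252.

252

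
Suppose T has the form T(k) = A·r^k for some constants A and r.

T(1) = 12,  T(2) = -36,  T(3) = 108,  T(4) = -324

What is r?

Consecutive ratio: -36/12 = -3, and 108/(-36) = -3, so r = -3.
Then A·(-3)^1 = 12 gives A = -4, and T(k) = -4·(-3)^k.

-3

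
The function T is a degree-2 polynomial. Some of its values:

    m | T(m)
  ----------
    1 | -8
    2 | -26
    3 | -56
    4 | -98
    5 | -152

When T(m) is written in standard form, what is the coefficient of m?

First differences: -18, -30, -42, -54. Second differences: -12, -12, -12.
Level-2 differences are constant, so T has degree 2.
Fitting a degree-2 polynomial gives T(m) = -6m² - 2.
The coefficient of m is 0.

0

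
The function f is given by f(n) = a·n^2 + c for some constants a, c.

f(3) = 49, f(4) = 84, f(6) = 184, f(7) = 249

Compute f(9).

409

From f(3) = 49 and f(4) = 84: 9a + c = 49 and 16a + c = 84.
Subtracting: 7a = 35, so a = 5; then c = 49 − 5·9 = 4.
So f(n) = 5n² + 4, and f(9) = 409.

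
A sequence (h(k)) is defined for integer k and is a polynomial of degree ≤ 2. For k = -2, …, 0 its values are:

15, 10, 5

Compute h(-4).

First differences: -5, -5.
Level-1 differences are constant, so h has degree 1.
Fitting a degree-1 polynomial gives h(k) = -5k + 5.
Then h(-4) = 25.

25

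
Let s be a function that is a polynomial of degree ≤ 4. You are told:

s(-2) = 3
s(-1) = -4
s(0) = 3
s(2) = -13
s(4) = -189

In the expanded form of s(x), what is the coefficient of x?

Write s(x) = ax^4 + bx³ + cx² + dx + e; the 5 given values yield a linear system in the 5 coefficients.
Solving, the leading coefficient vanishes, and s(x) = -3x³ - 2x² + 8x + 3.
The coefficient of x is 8.

8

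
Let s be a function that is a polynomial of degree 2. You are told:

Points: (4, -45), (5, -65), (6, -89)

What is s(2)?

Write s(t) = at² + bt + c; the 3 given values yield a linear system in the 3 coefficients.
Solving, s(t) = -2t² - 2t - 5.
Then s(2) = -17.

-17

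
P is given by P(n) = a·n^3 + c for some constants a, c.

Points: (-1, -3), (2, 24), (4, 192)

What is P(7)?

From P(-1) = -3 and P(2) = 24: -1a + c = -3 and 8a + c = 24.
Subtracting: 9a = 27, so a = 3; then c = -3 − 3·(-1) = 0.
So P(n) = 3n³ + 0, and P(7) = 1029.

1029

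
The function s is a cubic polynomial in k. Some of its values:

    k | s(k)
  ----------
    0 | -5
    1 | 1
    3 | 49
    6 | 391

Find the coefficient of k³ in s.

Write s(k) = ak³ + bk² + ck + d; the 4 given values yield a linear system in the 4 coefficients.
Solving, s(k) = 2k³ - 2k² + 6k - 5.
The coefficient of k³ is 2.

2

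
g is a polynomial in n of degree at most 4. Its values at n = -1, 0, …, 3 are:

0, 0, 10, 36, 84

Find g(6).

420

Write g(n) = an^4 + bn³ + cn² + dn + e; the 5 given values yield a linear system in the 5 coefficients.
Solving, the leading coefficient vanishes, and g(n) = n³ + 5n² + 4n.
Then g(6) = 420.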